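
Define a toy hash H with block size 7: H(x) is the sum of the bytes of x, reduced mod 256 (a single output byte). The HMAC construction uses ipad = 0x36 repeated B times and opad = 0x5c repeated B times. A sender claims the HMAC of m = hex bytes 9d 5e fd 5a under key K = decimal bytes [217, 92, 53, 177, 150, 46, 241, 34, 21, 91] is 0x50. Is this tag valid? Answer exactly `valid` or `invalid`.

valid

Key decimal bytes [217, 92, 53, 177, 150, 46, 241, 34, 21, 91] = d9 5c 35 b1 96 2e f1 22 15 5b is 10 bytes > B = 7, so hash it first: H(key) = 62, then zero-pad to 7 bytes: K' = 62 00 00 00 00 00 00.
K' ⊕ ipad = 54 36 36 36 36 36 36; K' ⊕ opad = 3e 5c 5c 5c 5c 5c 5c.
Inner hash: sum = 84+54+54+54+54+54+54+157+94+253+90 = 1002; mod 256 = 234 → ea.
Outer hash (recomputed tag): sum = 62+92+92+92+92+92+92+234 = 848; mod 256 = 80 → 50.
Recomputed tag = 50; claimed = 50 → match.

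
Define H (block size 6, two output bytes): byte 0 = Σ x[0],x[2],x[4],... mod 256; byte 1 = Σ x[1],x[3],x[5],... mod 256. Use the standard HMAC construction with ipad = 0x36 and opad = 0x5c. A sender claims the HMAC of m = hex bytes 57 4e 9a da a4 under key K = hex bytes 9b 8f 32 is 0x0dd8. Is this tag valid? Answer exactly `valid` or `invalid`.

valid

Key hex bytes 9b 8f 32 is 3 bytes ≤ B = 6; zero-pad to 6 bytes: K' = 9b 8f 32 00 00 00.
K' ⊕ ipad = ad b9 04 36 36 36; K' ⊕ opad = c7 d3 6e 5c 5c 5c.
Inner hash: even-index sum = 636 mod 256 = 124; odd-index sum = 589 mod 256 = 77 → 7c 4d.
Outer hash (recomputed tag): even-index sum = 525 mod 256 = 13; odd-index sum = 472 mod 256 = 216 → 0d d8.
Recomputed tag = 0dd8; claimed = 0dd8 → match.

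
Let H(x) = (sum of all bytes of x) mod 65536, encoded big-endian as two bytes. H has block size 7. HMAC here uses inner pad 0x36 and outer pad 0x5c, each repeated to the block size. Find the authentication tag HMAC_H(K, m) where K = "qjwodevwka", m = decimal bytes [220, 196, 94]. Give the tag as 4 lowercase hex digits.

Key "qjwodevwka" = 71 6a 77 6f 64 65 76 77 6b 61 is 10 bytes > B = 7, so hash it first: H(key) = 04 43, then zero-pad to 7 bytes: K' = 04 43 00 00 00 00 00.
K' ⊕ ipad = 32 75 36 36 36 36 36.  K' ⊕ opad = 58 1f 5c 5c 5c 5c 5c.
Inner input = (K'⊕ipad) ∥ m = 32 75 36 36 36 36 36 ∥ dc c4 5e.
Inner hash: sum = 50+117+54+54+54+54+54+220+196+94 = 947 → 03 b3.
Outer input = (K'⊕opad) ∥ inner = 58 1f 5c 5c 5c 5c 5c ∥ 03 b3.
Outer hash (tag): sum = 88+31+92+92+92+92+92+3+179 = 761 → 02 f9.

02f9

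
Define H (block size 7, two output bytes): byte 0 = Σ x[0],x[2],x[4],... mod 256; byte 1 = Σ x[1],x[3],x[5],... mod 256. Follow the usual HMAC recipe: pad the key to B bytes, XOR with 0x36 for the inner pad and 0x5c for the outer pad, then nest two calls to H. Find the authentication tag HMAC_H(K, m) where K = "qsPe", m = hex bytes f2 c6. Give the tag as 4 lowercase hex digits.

Key "qsPe" = 71 73 50 65 is 4 bytes ≤ B = 7; zero-pad to 7 bytes: K' = 71 73 50 65 00 00 00.
K' ⊕ ipad = 47 45 66 53 36 36 36.  K' ⊕ opad = 2d 2f 0c 39 5c 5c 5c.
Inner input = (K'⊕ipad) ∥ m = 47 45 66 53 36 36 36 ∥ f2 c6.
Inner hash: even-index sum = 479 mod 256 = 223; odd-index sum = 448 mod 256 = 192 → df c0.
Outer input = (K'⊕opad) ∥ inner = 2d 2f 0c 39 5c 5c 5c ∥ df c0.
Outer hash (tag): even-index sum = 433 mod 256 = 177; odd-index sum = 419 mod 256 = 163 → b1 a3.

b1a3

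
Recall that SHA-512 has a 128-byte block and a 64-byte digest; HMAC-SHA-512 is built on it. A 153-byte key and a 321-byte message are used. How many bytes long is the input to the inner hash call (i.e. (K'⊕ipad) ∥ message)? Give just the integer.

449

Key is 153 > 128 bytes, so it is hashed to 64 bytes then zero-padded to 128: |K'| = 128.
Inner input = (K'⊕ipad) ∥ m → 128 + 321 = 449 bytes.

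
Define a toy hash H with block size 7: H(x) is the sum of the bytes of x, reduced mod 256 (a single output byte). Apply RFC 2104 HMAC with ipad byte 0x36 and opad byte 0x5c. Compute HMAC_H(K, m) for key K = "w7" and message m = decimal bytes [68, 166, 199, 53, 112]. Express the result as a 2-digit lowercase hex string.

08

Key "w7" = 77 37 is 2 bytes ≤ B = 7; zero-pad to 7 bytes: K' = 77 37 00 00 00 00 00.
K' ⊕ ipad = 41 01 36 36 36 36 36.  K' ⊕ opad = 2b 6b 5c 5c 5c 5c 5c.
Inner input = (K'⊕ipad) ∥ m = 41 01 36 36 36 36 36 ∥ 44 a6 c7 35 70.
Inner hash: sum = 65+1+54+54+54+54+54+68+166+199+53+112 = 934; mod 256 = 166 → a6.
Outer input = (K'⊕opad) ∥ inner = 2b 6b 5c 5c 5c 5c 5c ∥ a6.
Outer hash (tag): sum = 43+107+92+92+92+92+92+166 = 776; mod 256 = 8 → 08.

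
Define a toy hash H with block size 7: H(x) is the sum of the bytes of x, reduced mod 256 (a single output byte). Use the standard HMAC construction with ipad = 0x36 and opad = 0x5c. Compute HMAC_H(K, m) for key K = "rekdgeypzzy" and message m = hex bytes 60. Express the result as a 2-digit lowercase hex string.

Key "rekdgeypzzy" = 72 65 6b 64 67 65 79 70 7a 7a 79 is 11 bytes > B = 7, so hash it first: H(key) = c8, then zero-pad to 7 bytes: K' = c8 00 00 00 00 00 00.
K' ⊕ ipad = fe 36 36 36 36 36 36.  K' ⊕ opad = 94 5c 5c 5c 5c 5c 5c.
Inner input = (K'⊕ipad) ∥ m = fe 36 36 36 36 36 36 ∥ 60.
Inner hash: sum = 254+54+54+54+54+54+54+96 = 674; mod 256 = 162 → a2.
Outer input = (K'⊕opad) ∥ inner = 94 5c 5c 5c 5c 5c 5c ∥ a2.
Outer hash (tag): sum = 148+92+92+92+92+92+92+162 = 862; mod 256 = 94 → 5e.

5e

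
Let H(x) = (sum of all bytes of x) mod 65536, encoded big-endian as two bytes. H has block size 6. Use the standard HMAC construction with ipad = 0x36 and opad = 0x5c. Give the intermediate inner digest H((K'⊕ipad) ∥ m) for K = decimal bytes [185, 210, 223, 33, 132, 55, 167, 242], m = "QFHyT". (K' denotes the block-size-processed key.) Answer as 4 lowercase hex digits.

039f

Key decimal bytes [185, 210, 223, 33, 132, 55, 167, 242] = b9 d2 df 21 84 37 a7 f2 is 8 bytes > B = 6, so hash it first: H(key) = 04 df, then zero-pad to 6 bytes: K' = 04 df 00 00 00 00.
K' ⊕ ipad = 32 e9 36 36 36 36.
Inner input = 32 e9 36 36 36 36 ∥ 51 46 48 79 54.
Inner hash: sum = 50+233+54+54+54+54+81+70+72+121+84 = 927 → 03 9f.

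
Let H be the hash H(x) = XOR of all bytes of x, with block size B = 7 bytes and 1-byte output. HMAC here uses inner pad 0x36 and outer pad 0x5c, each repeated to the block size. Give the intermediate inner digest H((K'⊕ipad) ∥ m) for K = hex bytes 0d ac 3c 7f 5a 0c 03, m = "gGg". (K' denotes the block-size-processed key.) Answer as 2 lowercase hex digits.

c6

Key hex bytes 0d ac 3c 7f 5a 0c 03 is exactly B = 7 bytes: K' = 0d ac 3c 7f 5a 0c 03.
K' ⊕ ipad = 3b 9a 0a 49 6c 3a 35.
Inner input = 3b 9a 0a 49 6c 3a 35 ∥ 67 47 67.
Inner hash: XOR 3b⊕9a⊕0a⊕49⊕6c⊕3a⊕35⊕67⊕47⊕67 = c6.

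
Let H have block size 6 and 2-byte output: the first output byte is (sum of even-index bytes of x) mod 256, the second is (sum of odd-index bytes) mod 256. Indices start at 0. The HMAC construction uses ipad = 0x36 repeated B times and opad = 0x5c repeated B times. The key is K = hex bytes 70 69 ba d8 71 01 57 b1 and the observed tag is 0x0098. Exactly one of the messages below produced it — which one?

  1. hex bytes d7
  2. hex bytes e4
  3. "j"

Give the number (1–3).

3

Key hex bytes 70 69 ba d8 71 01 57 b1 is 8 bytes > B = 6, so hash it first: H(key) = f2 f3, then zero-pad to 6 bytes: K' = f2 f3 00 00 00 00.
K' ⊕ ipad = c4 c5 36 36 36 36; K' ⊕ opad = ae af 5c 5c 5c 5c.
m1: inner = H(c4 c5 36 36 36 36 d7) = 07 31; tag = H(ae af 5c 5c 5c 5c 07 31) = 6d98
m2: inner = H(c4 c5 36 36 36 36 e4) = 14 31; tag = H(ae af 5c 5c 5c 5c 14 31) = 7a98
m3: inner = H(c4 c5 36 36 36 36 6a) = 9a 31; tag = H(ae af 5c 5c 5c 5c 9a 31) = 0098 ← matches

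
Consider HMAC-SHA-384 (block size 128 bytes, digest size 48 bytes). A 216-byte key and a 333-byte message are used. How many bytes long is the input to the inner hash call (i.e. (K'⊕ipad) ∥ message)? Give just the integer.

461

Key is 216 > 128 bytes, so it is hashed to 48 bytes then zero-padded to 128: |K'| = 128.
Inner input = (K'⊕ipad) ∥ m → 128 + 333 = 461 bytes.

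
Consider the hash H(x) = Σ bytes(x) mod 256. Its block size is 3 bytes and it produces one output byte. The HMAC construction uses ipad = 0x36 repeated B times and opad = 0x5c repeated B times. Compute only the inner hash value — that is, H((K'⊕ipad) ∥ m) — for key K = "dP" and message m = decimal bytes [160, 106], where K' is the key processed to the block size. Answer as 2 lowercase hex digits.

Key "dP" = 64 50 is 2 bytes ≤ B = 3; zero-pad to 3 bytes: K' = 64 50 00.
K' ⊕ ipad = 52 66 36.
Inner input = 52 66 36 ∥ a0 6a.
Inner hash: sum = 82+102+54+160+106 = 504; mod 256 = 248 → f8.

f8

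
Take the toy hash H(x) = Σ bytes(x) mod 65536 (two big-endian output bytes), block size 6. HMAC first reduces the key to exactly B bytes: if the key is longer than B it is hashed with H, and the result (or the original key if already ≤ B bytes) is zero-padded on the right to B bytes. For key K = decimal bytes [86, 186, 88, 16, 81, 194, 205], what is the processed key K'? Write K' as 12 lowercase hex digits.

|K| = 7 > B = 6, so first hash the key.
H(K): sum = 86+186+88+16+81+194+205 = 856 → 03 58.
Zero-pad H(K) = 03 58 to 6 bytes: K' = 03 58 00 00 00 00.

035800000000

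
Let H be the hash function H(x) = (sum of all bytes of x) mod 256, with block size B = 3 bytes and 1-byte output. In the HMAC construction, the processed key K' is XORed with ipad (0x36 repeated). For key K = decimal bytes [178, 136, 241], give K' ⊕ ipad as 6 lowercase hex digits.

84bec7

Key decimal bytes [178, 136, 241] = b2 88 f1 is exactly B = 3 bytes: K' = b2 88 f1.
XOR each byte with 0x36: b2⊕36=84, 88⊕36=be, f1⊕36=c7.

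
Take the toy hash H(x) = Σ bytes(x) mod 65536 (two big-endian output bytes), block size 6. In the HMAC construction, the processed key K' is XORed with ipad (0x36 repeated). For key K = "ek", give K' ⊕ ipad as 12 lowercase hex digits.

535d36363636

Key "ek" = 65 6b is 2 bytes ≤ B = 6; zero-pad to 6 bytes: K' = 65 6b 00 00 00 00.
XOR each byte with 0x36: 65⊕36=53, 6b⊕36=5d, 00⊕36=36, 00⊕36=36, 00⊕36=36, 00⊕36=36.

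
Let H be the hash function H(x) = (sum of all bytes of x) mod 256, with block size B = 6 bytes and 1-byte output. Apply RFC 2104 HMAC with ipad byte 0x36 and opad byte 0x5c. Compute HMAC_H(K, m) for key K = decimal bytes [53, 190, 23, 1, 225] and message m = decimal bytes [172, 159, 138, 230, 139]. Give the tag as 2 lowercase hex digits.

Key decimal bytes [53, 190, 23, 1, 225] = 35 be 17 01 e1 is 5 bytes ≤ B = 6; zero-pad to 6 bytes: K' = 35 be 17 01 e1 00.
K' ⊕ ipad = 03 88 21 37 d7 36.  K' ⊕ opad = 69 e2 4b 5d bd 5c.
Inner input = (K'⊕ipad) ∥ m = 03 88 21 37 d7 36 ∥ ac 9f 8a e6 8b.
Inner hash: sum = 3+136+33+55+215+54+172+159+138+230+139 = 1334; mod 256 = 54 → 36.
Outer input = (K'⊕opad) ∥ inner = 69 e2 4b 5d bd 5c ∥ 36.
Outer hash (tag): sum = 105+226+75+93+189+92+54 = 834; mod 256 = 66 → 42.

42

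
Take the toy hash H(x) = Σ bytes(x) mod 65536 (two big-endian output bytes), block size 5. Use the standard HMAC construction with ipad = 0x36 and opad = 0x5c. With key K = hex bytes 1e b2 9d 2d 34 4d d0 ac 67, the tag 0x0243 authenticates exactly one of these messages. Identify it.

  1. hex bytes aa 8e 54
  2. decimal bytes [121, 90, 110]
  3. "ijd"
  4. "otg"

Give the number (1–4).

1

Key hex bytes 1e b2 9d 2d 34 4d d0 ac 67 is 9 bytes > B = 5, so hash it first: H(key) = 03 fe, then zero-pad to 5 bytes: K' = 03 fe 00 00 00.
K' ⊕ ipad = 35 c8 36 36 36; K' ⊕ opad = 5f a2 5c 5c 5c.
m1: inner = H(35 c8 36 36 36 aa 8e 54) = 03 2b; tag = H(5f a2 5c 5c 5c 03 2b) = 0243 ← matches
m2: inner = H(35 c8 36 36 36 79 5a 6e) = 02 e0; tag = H(5f a2 5c 5c 5c 02 e0) = 02f7
m3: inner = H(35 c8 36 36 36 69 6a 64) = 02 d6; tag = H(5f a2 5c 5c 5c 02 d6) = 02ed
m4: inner = H(35 c8 36 36 36 6f 74 67) = 02 e9; tag = H(5f a2 5c 5c 5c 02 e9) = 0300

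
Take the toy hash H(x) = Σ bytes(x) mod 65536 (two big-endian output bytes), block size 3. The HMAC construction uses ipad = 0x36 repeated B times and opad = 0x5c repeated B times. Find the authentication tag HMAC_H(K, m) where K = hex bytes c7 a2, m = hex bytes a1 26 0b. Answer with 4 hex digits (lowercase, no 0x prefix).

0284

Key hex bytes c7 a2 is 2 bytes ≤ B = 3; zero-pad to 3 bytes: K' = c7 a2 00.
K' ⊕ ipad = f1 94 36.  K' ⊕ opad = 9b fe 5c.
Inner input = (K'⊕ipad) ∥ m = f1 94 36 ∥ a1 26 0b.
Inner hash: sum = 241+148+54+161+38+11 = 653 → 02 8d.
Outer input = (K'⊕opad) ∥ inner = 9b fe 5c ∥ 02 8d.
Outer hash (tag): sum = 155+254+92+2+141 = 644 → 02 84.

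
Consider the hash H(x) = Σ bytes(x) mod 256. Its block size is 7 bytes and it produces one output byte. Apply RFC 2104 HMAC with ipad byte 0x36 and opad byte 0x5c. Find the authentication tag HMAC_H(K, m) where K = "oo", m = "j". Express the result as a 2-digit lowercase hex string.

Key "oo" = 6f 6f is 2 bytes ≤ B = 7; zero-pad to 7 bytes: K' = 6f 6f 00 00 00 00 00.
K' ⊕ ipad = 59 59 36 36 36 36 36.  K' ⊕ opad = 33 33 5c 5c 5c 5c 5c.
Inner input = (K'⊕ipad) ∥ m = 59 59 36 36 36 36 36 ∥ 6a.
Inner hash: sum = 89+89+54+54+54+54+54+106 = 554; mod 256 = 42 → 2a.
Outer input = (K'⊕opad) ∥ inner = 33 33 5c 5c 5c 5c 5c ∥ 2a.
Outer hash (tag): sum = 51+51+92+92+92+92+92+42 = 604; mod 256 = 92 → 5c.

5c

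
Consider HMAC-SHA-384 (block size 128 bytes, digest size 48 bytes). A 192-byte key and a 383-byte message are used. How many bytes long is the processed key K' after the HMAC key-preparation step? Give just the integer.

128

Key is 192 > 128 bytes, so it is hashed to 48 bytes then zero-padded to 128: |K'| = 128.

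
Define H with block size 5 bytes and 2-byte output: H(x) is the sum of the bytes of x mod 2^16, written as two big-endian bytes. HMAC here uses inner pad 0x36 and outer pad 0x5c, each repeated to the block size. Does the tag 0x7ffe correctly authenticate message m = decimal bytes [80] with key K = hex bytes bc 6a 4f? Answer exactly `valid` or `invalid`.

Key hex bytes bc 6a 4f is 3 bytes ≤ B = 5; zero-pad to 5 bytes: K' = bc 6a 4f 00 00.
K' ⊕ ipad = 8a 5c 79 36 36; K' ⊕ opad = e0 36 13 5c 5c.
Inner hash: sum = 138+92+121+54+54+80 = 539 → 02 1b.
Outer hash (recomputed tag): sum = 224+54+19+92+92+2+27 = 510 → 01 fe.
Recomputed tag = 01fe; claimed = 7ffe → mismatch.

invalid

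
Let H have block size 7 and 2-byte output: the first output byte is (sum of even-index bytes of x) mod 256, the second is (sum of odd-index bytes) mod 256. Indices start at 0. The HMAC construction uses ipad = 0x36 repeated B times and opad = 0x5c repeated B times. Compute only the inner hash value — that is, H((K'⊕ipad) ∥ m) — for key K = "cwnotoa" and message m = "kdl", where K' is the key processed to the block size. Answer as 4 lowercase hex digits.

Key "cwnotoa" = 63 77 6e 6f 74 6f 61 is exactly B = 7 bytes: K' = 63 77 6e 6f 74 6f 61.
K' ⊕ ipad = 55 41 58 59 42 59 57.
Inner input = 55 41 58 59 42 59 57 ∥ 6b 64 6c.
Inner hash: even-index sum = 426 mod 256 = 170; odd-index sum = 458 mod 256 = 202 → aa ca.

aaca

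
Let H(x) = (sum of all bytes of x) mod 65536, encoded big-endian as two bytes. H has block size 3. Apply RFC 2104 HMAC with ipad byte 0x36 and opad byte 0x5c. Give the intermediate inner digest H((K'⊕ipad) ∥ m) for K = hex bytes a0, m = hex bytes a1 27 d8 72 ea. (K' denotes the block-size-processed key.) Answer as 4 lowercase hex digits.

Key hex bytes a0 is 1 byte ≤ B = 3; zero-pad to 3 bytes: K' = a0 00 00.
K' ⊕ ipad = 96 36 36.
Inner input = 96 36 36 ∥ a1 27 d8 72 ea.
Inner hash: sum = 150+54+54+161+39+216+114+234 = 1022 → 03 fe.

03fe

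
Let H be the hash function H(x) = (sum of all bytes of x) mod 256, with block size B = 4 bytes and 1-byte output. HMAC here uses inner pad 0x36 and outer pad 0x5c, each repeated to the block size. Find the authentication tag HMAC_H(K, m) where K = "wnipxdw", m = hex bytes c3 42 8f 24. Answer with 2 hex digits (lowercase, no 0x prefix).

Key "wnipxdw" = 77 6e 69 70 78 64 77 is 7 bytes > B = 4, so hash it first: H(key) = 11, then zero-pad to 4 bytes: K' = 11 00 00 00.
K' ⊕ ipad = 27 36 36 36.  K' ⊕ opad = 4d 5c 5c 5c.
Inner input = (K'⊕ipad) ∥ m = 27 36 36 36 ∥ c3 42 8f 24.
Inner hash: sum = 39+54+54+54+195+66+143+36 = 641; mod 256 = 129 → 81.
Outer input = (K'⊕opad) ∥ inner = 4d 5c 5c 5c ∥ 81.
Outer hash (tag): sum = 77+92+92+92+129 = 482; mod 256 = 226 → e2.

e2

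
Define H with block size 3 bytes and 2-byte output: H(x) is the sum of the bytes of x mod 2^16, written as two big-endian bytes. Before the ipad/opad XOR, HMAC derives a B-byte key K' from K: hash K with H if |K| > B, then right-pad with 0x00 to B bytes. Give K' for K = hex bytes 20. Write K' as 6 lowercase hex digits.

Key hex bytes 20 is 1 byte ≤ B = 3; zero-pad to 3 bytes: K' = 20 00 00.

200000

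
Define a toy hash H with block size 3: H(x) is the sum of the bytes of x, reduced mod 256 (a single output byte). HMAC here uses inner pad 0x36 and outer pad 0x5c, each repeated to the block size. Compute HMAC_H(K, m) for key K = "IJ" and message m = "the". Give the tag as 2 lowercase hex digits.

Key "IJ" = 49 4a is 2 bytes ≤ B = 3; zero-pad to 3 bytes: K' = 49 4a 00.
K' ⊕ ipad = 7f 7c 36.  K' ⊕ opad = 15 16 5c.
Inner input = (K'⊕ipad) ∥ m = 7f 7c 36 ∥ 74 68 65.
Inner hash: sum = 127+124+54+116+104+101 = 626; mod 256 = 114 → 72.
Outer input = (K'⊕opad) ∥ inner = 15 16 5c ∥ 72.
Outer hash (tag): sum = 21+22+92+114 = 249 → f9.

f9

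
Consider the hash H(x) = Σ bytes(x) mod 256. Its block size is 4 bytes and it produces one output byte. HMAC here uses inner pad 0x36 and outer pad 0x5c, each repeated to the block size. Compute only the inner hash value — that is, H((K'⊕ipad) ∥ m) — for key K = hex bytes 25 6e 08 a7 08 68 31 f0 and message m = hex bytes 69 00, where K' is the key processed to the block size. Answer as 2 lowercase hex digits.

f0

Key hex bytes 25 6e 08 a7 08 68 31 f0 is 8 bytes > B = 4, so hash it first: H(key) = d3, then zero-pad to 4 bytes: K' = d3 00 00 00.
K' ⊕ ipad = e5 36 36 36.
Inner input = e5 36 36 36 ∥ 69 00.
Inner hash: sum = 229+54+54+54+105+0 = 496; mod 256 = 240 → f0.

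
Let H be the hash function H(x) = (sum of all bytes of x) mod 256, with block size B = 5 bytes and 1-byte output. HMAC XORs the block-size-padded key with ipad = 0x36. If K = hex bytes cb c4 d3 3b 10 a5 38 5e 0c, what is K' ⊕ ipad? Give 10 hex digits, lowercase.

c236363636

Key hex bytes cb c4 d3 3b 10 a5 38 5e 0c is 9 bytes > B = 5, so hash it first: H(key) = f4, then zero-pad to 5 bytes: K' = f4 00 00 00 00.
XOR each byte with 0x36: f4⊕36=c2, 00⊕36=36, 00⊕36=36, 00⊕36=36, 00⊕36=36.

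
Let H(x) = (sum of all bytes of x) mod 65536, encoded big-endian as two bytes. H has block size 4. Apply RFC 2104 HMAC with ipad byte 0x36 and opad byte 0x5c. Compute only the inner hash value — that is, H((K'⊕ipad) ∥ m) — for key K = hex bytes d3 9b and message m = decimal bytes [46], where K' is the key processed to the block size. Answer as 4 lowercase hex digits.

Key hex bytes d3 9b is 2 bytes ≤ B = 4; zero-pad to 4 bytes: K' = d3 9b 00 00.
K' ⊕ ipad = e5 ad 36 36.
Inner input = e5 ad 36 36 ∥ 2e.
Inner hash: sum = 229+173+54+54+46 = 556 → 02 2c.

022c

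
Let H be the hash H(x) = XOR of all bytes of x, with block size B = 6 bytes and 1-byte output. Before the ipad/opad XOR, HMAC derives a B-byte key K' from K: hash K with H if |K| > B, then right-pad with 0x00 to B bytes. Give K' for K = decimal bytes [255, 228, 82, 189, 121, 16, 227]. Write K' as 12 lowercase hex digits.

7e0000000000

|K| = 7 > B = 6, so first hash the key.
H(K): XOR ff⊕e4⊕52⊕bd⊕79⊕10⊕e3 = 7e.
Zero-pad H(K) = 7e to 6 bytes: K' = 7e 00 00 00 00 00.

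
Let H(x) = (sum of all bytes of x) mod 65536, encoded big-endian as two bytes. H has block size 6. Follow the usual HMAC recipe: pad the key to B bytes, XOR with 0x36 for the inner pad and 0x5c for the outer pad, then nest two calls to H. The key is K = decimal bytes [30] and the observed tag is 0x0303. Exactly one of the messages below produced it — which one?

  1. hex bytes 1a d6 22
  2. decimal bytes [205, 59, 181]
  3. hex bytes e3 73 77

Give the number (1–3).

2

Key decimal bytes [30] = 1e is 1 byte ≤ B = 6; zero-pad to 6 bytes: K' = 1e 00 00 00 00 00.
K' ⊕ ipad = 28 36 36 36 36 36; K' ⊕ opad = 42 5c 5c 5c 5c 5c.
m1: inner = H(28 36 36 36 36 36 1a d6 22) = 02 48; tag = H(42 5c 5c 5c 5c 5c 02 48) = 0258
m2: inner = H(28 36 36 36 36 36 cd 3b b5) = 02 f3; tag = H(42 5c 5c 5c 5c 5c 02 f3) = 0303 ← matches
m3: inner = H(28 36 36 36 36 36 e3 73 77) = 03 03; tag = H(42 5c 5c 5c 5c 5c 03 03) = 0214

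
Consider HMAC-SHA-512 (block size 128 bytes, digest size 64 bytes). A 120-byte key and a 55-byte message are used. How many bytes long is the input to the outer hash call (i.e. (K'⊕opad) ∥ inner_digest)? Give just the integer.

Key is 120 ≤ 128 bytes, zero-padded: |K'| = 128.
Outer input = (K'⊕opad) ∥ H(inner) → 128 + 64 = 192 bytes.

192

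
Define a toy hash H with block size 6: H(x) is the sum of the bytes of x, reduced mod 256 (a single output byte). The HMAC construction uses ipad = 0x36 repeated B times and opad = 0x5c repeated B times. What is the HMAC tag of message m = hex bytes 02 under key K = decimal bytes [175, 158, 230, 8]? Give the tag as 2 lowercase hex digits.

38

Key decimal bytes [175, 158, 230, 8] = af 9e e6 08 is 4 bytes ≤ B = 6; zero-pad to 6 bytes: K' = af 9e e6 08 00 00.
K' ⊕ ipad = 99 a8 d0 3e 36 36.  K' ⊕ opad = f3 c2 ba 54 5c 5c.
Inner input = (K'⊕ipad) ∥ m = 99 a8 d0 3e 36 36 ∥ 02.
Inner hash: sum = 153+168+208+62+54+54+2 = 701; mod 256 = 189 → bd.
Outer input = (K'⊕opad) ∥ inner = f3 c2 ba 54 5c 5c ∥ bd.
Outer hash (tag): sum = 243+194+186+84+92+92+189 = 1080; mod 256 = 56 → 38.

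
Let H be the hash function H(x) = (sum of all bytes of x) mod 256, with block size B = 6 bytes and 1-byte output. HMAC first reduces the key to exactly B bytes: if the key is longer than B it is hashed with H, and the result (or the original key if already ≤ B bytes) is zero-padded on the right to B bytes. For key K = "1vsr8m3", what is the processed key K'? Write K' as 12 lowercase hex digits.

640000000000

|K| = 7 > B = 6, so first hash the key.
H(K): sum = 49+118+115+114+56+109+51 = 612; mod 256 = 100 → 64.
Zero-pad H(K) = 64 to 6 bytes: K' = 64 00 00 00 00 00.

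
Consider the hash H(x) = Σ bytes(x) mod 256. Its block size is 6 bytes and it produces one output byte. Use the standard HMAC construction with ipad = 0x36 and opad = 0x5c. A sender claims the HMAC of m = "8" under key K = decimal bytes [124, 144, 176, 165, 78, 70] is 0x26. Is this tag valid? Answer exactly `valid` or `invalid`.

valid

Key decimal bytes [124, 144, 176, 165, 78, 70] = 7c 90 b0 a5 4e 46 is exactly B = 6 bytes: K' = 7c 90 b0 a5 4e 46.
K' ⊕ ipad = 4a a6 86 93 78 70; K' ⊕ opad = 20 cc ec f9 12 1a.
Inner hash: sum = 74+166+134+147+120+112+56 = 809; mod 256 = 41 → 29.
Outer hash (recomputed tag): sum = 32+204+236+249+18+26+41 = 806; mod 256 = 38 → 26.
Recomputed tag = 26; claimed = 26 → match.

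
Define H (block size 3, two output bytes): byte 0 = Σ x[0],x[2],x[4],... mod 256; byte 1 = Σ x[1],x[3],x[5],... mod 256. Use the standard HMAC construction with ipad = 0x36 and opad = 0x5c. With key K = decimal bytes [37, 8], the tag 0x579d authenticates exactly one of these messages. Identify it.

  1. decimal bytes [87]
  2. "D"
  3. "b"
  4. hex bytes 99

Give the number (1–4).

Key decimal bytes [37, 8] = 25 08 is 2 bytes ≤ B = 3; zero-pad to 3 bytes: K' = 25 08 00.
K' ⊕ ipad = 13 3e 36; K' ⊕ opad = 79 54 5c.
m1: inner = H(13 3e 36 57) = 49 95; tag = H(79 54 5c 49 95) = 6a9d
m2: inner = H(13 3e 36 44) = 49 82; tag = H(79 54 5c 49 82) = 579d ← matches
m3: inner = H(13 3e 36 62) = 49 a0; tag = H(79 54 5c 49 a0) = 759d
m4: inner = H(13 3e 36 99) = 49 d7; tag = H(79 54 5c 49 d7) = ac9d

2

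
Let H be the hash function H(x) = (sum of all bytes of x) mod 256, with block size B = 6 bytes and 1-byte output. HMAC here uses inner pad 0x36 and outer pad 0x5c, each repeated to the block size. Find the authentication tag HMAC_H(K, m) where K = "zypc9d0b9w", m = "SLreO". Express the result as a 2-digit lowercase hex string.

Key "zypc9d0b9w" = 7a 79 70 63 39 64 30 62 39 77 is 10 bytes > B = 6, so hash it first: H(key) = a5, then zero-pad to 6 bytes: K' = a5 00 00 00 00 00.
K' ⊕ ipad = 93 36 36 36 36 36.  K' ⊕ opad = f9 5c 5c 5c 5c 5c.
Inner input = (K'⊕ipad) ∥ m = 93 36 36 36 36 36 ∥ 53 4c 72 65 4f.
Inner hash: sum = 147+54+54+54+54+54+83+76+114+101+79 = 870; mod 256 = 102 → 66.
Outer input = (K'⊕opad) ∥ inner = f9 5c 5c 5c 5c 5c ∥ 66.
Outer hash (tag): sum = 249+92+92+92+92+92+102 = 811; mod 256 = 43 → 2b.

2b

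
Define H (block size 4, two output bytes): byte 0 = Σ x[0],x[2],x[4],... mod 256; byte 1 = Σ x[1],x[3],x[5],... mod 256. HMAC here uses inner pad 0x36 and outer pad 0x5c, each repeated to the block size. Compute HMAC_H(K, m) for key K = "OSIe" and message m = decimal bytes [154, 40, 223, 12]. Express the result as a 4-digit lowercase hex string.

9934

Key "OSIe" = 4f 53 49 65 is exactly B = 4 bytes: K' = 4f 53 49 65.
K' ⊕ ipad = 79 65 7f 53.  K' ⊕ opad = 13 0f 15 39.
Inner input = (K'⊕ipad) ∥ m = 79 65 7f 53 ∥ 9a 28 df 0c.
Inner hash: even-index sum = 625 mod 256 = 113; odd-index sum = 236 mod 256 = 236 → 71 ec.
Outer input = (K'⊕opad) ∥ inner = 13 0f 15 39 ∥ 71 ec.
Outer hash (tag): even-index sum = 153 mod 256 = 153; odd-index sum = 308 mod 256 = 52 → 99 34.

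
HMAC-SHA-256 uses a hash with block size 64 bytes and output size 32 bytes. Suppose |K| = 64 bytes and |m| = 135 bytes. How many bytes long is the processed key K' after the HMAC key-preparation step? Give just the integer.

Key is 64 ≤ 64 bytes, zero-padded: |K'| = 64.

64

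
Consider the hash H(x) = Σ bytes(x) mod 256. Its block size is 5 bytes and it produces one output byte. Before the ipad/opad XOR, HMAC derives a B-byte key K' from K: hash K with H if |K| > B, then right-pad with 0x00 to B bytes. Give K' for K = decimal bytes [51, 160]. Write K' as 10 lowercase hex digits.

Key decimal bytes [51, 160] = 33 a0 is 2 bytes ≤ B = 5; zero-pad to 5 bytes: K' = 33 a0 00 00 00.

33a0000000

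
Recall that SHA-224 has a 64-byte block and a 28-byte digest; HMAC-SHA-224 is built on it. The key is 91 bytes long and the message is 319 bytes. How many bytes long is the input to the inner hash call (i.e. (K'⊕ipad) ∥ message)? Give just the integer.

383

Key is 91 > 64 bytes, so it is hashed to 28 bytes then zero-padded to 64: |K'| = 64.
Inner input = (K'⊕ipad) ∥ m → 64 + 319 = 383 bytes.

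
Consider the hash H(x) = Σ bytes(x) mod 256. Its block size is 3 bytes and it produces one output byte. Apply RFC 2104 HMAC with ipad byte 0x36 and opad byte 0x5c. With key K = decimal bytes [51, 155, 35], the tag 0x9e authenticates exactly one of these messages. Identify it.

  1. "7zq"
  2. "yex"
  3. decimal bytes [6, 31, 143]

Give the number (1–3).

Key decimal bytes [51, 155, 35] = 33 9b 23 is exactly B = 3 bytes: K' = 33 9b 23.
K' ⊕ ipad = 05 ad 15; K' ⊕ opad = 6f c7 7f.
m1: inner = H(05 ad 15 37 7a 71) = e9; tag = H(6f c7 7f e9) = 9e ← matches
m2: inner = H(05 ad 15 79 65 78) = 1d; tag = H(6f c7 7f 1d) = d2
m3: inner = H(05 ad 15 06 1f 8f) = 7b; tag = H(6f c7 7f 7b) = 30

1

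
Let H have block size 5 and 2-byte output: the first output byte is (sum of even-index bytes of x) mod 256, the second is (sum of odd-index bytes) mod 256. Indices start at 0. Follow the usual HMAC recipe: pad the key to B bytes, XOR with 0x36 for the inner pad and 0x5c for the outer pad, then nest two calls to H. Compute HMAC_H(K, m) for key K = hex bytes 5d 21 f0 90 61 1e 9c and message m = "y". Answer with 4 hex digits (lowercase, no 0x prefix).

Key hex bytes 5d 21 f0 90 61 1e 9c is 7 bytes > B = 5, so hash it first: H(key) = 4a cf, then zero-pad to 5 bytes: K' = 4a cf 00 00 00.
K' ⊕ ipad = 7c f9 36 36 36.  K' ⊕ opad = 16 93 5c 5c 5c.
Inner input = (K'⊕ipad) ∥ m = 7c f9 36 36 36 ∥ 79.
Inner hash: even-index sum = 232 mod 256 = 232; odd-index sum = 424 mod 256 = 168 → e8 a8.
Outer input = (K'⊕opad) ∥ inner = 16 93 5c 5c 5c ∥ e8 a8.
Outer hash (tag): even-index sum = 374 mod 256 = 118; odd-index sum = 471 mod 256 = 215 → 76 d7.

76d7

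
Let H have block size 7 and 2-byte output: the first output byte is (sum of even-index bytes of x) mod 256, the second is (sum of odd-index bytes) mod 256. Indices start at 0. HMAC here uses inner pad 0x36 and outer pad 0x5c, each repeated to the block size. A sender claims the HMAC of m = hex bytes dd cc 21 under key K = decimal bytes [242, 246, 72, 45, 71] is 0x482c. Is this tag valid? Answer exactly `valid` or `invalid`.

Key decimal bytes [242, 246, 72, 45, 71] = f2 f6 48 2d 47 is 5 bytes ≤ B = 7; zero-pad to 7 bytes: K' = f2 f6 48 2d 47 00 00.
K' ⊕ ipad = c4 c0 7e 1b 71 36 36; K' ⊕ opad = ae aa 14 71 1b 5c 5c.
Inner hash: even-index sum = 693 mod 256 = 181; odd-index sum = 527 mod 256 = 15 → b5 0f.
Outer hash (recomputed tag): even-index sum = 328 mod 256 = 72; odd-index sum = 556 mod 256 = 44 → 48 2c.
Recomputed tag = 482c; claimed = 482c → match.

valid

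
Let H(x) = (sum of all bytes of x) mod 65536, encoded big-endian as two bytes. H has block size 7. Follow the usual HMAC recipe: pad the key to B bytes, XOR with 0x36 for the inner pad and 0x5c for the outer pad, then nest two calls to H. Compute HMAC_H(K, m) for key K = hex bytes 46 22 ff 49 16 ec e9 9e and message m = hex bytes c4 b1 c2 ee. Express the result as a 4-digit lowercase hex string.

Key hex bytes 46 22 ff 49 16 ec e9 9e is 8 bytes > B = 7, so hash it first: H(key) = 04 39, then zero-pad to 7 bytes: K' = 04 39 00 00 00 00 00.
K' ⊕ ipad = 32 0f 36 36 36 36 36.  K' ⊕ opad = 58 65 5c 5c 5c 5c 5c.
Inner input = (K'⊕ipad) ∥ m = 32 0f 36 36 36 36 36 ∥ c4 b1 c2 ee.
Inner hash: sum = 50+15+54+54+54+54+54+196+177+194+238 = 1140 → 04 74.
Outer input = (K'⊕opad) ∥ inner = 58 65 5c 5c 5c 5c 5c ∥ 04 74.
Outer hash (tag): sum = 88+101+92+92+92+92+92+4+116 = 769 → 03 01.

0301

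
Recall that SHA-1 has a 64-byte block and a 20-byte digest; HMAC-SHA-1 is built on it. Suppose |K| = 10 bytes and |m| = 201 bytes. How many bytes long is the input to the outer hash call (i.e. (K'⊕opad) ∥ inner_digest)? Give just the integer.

84

Key is 10 ≤ 64 bytes, zero-padded: |K'| = 64.
Outer input = (K'⊕opad) ∥ H(inner) → 64 + 20 = 84 bytes.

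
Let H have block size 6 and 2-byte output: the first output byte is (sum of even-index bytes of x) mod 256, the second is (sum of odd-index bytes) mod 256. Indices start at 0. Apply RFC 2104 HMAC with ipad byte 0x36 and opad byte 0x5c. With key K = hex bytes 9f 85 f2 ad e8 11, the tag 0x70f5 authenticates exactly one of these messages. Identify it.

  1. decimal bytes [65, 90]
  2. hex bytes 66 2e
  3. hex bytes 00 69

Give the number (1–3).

Key hex bytes 9f 85 f2 ad e8 11 is exactly B = 6 bytes: K' = 9f 85 f2 ad e8 11.
K' ⊕ ipad = a9 b3 c4 9b de 27; K' ⊕ opad = c3 d9 ae f1 b4 4d.
m1: inner = H(a9 b3 c4 9b de 27 41 5a) = 8c cf; tag = H(c3 d9 ae f1 b4 4d 8c cf) = b1e6
m2: inner = H(a9 b3 c4 9b de 27 66 2e) = b1 a3; tag = H(c3 d9 ae f1 b4 4d b1 a3) = d6ba
m3: inner = H(a9 b3 c4 9b de 27 00 69) = 4b de; tag = H(c3 d9 ae f1 b4 4d 4b de) = 70f5 ← matches

3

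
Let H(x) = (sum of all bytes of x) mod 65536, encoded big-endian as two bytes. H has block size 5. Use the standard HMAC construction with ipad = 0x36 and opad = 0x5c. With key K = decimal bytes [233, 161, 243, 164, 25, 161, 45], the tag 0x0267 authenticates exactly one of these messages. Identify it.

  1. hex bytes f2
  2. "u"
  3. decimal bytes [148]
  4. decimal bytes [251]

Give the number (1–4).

Key decimal bytes [233, 161, 243, 164, 25, 161, 45] = e9 a1 f3 a4 19 a1 2d is 7 bytes > B = 5, so hash it first: H(key) = 04 08, then zero-pad to 5 bytes: K' = 04 08 00 00 00.
K' ⊕ ipad = 32 3e 36 36 36; K' ⊕ opad = 58 54 5c 5c 5c.
m1: inner = H(32 3e 36 36 36 f2) = 02 04; tag = H(58 54 5c 5c 5c 02 04) = 01c6
m2: inner = H(32 3e 36 36 36 75) = 01 87; tag = H(58 54 5c 5c 5c 01 87) = 0248
m3: inner = H(32 3e 36 36 36 94) = 01 a6; tag = H(58 54 5c 5c 5c 01 a6) = 0267 ← matches
m4: inner = H(32 3e 36 36 36 fb) = 02 0d; tag = H(58 54 5c 5c 5c 02 0d) = 01cf

3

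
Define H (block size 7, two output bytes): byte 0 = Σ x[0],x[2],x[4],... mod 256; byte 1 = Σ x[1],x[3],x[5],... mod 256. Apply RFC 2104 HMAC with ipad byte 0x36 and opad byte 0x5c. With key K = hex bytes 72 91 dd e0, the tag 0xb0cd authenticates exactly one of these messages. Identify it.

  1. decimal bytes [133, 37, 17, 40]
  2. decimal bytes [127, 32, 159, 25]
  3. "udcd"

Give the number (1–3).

1

Key hex bytes 72 91 dd e0 is 4 bytes ≤ B = 7; zero-pad to 7 bytes: K' = 72 91 dd e0 00 00 00.
K' ⊕ ipad = 44 a7 eb d6 36 36 36; K' ⊕ opad = 2e cd 81 bc 5c 5c 5c.
m1: inner = H(44 a7 eb d6 36 36 36 85 25 11 28) = e8 49; tag = H(2e cd 81 bc 5c 5c 5c e8 49) = b0cd ← matches
m2: inner = H(44 a7 eb d6 36 36 36 7f 20 9f 19) = d4 d1; tag = H(2e cd 81 bc 5c 5c 5c d4 d1) = 38b9
m3: inner = H(44 a7 eb d6 36 36 36 75 64 63 64) = 63 8b; tag = H(2e cd 81 bc 5c 5c 5c 63 8b) = f248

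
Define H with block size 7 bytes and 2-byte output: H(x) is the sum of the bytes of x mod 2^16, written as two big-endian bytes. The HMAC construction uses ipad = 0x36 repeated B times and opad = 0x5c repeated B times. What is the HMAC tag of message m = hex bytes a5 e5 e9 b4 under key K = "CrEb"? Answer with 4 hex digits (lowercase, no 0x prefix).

Key "CrEb" = 43 72 45 62 is 4 bytes ≤ B = 7; zero-pad to 7 bytes: K' = 43 72 45 62 00 00 00.
K' ⊕ ipad = 75 44 73 54 36 36 36.  K' ⊕ opad = 1f 2e 19 3e 5c 5c 5c.
Inner input = (K'⊕ipad) ∥ m = 75 44 73 54 36 36 36 ∥ a5 e5 e9 b4.
Inner hash: sum = 117+68+115+84+54+54+54+165+229+233+180 = 1353 → 05 49.
Outer input = (K'⊕opad) ∥ inner = 1f 2e 19 3e 5c 5c 5c ∥ 05 49.
Outer hash (tag): sum = 31+46+25+62+92+92+92+5+73 = 518 → 02 06.

0206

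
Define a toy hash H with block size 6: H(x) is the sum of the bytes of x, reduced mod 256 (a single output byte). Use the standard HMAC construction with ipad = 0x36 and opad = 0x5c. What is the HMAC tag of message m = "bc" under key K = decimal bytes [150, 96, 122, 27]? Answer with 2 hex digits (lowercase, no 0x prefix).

cb

Key decimal bytes [150, 96, 122, 27] = 96 60 7a 1b is 4 bytes ≤ B = 6; zero-pad to 6 bytes: K' = 96 60 7a 1b 00 00.
K' ⊕ ipad = a0 56 4c 2d 36 36.  K' ⊕ opad = ca 3c 26 47 5c 5c.
Inner input = (K'⊕ipad) ∥ m = a0 56 4c 2d 36 36 ∥ 62 63.
Inner hash: sum = 160+86+76+45+54+54+98+99 = 672; mod 256 = 160 → a0.
Outer input = (K'⊕opad) ∥ inner = ca 3c 26 47 5c 5c ∥ a0.
Outer hash (tag): sum = 202+60+38+71+92+92+160 = 715; mod 256 = 203 → cb.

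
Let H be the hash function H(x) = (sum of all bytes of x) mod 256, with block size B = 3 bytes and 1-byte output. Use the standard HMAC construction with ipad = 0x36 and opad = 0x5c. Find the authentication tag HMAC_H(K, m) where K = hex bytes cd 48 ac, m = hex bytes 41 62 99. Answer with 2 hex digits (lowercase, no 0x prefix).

e4

Key hex bytes cd 48 ac is exactly B = 3 bytes: K' = cd 48 ac.
K' ⊕ ipad = fb 7e 9a.  K' ⊕ opad = 91 14 f0.
Inner input = (K'⊕ipad) ∥ m = fb 7e 9a ∥ 41 62 99.
Inner hash: sum = 251+126+154+65+98+153 = 847; mod 256 = 79 → 4f.
Outer input = (K'⊕opad) ∥ inner = 91 14 f0 ∥ 4f.
Outer hash (tag): sum = 145+20+240+79 = 484; mod 256 = 228 → e4.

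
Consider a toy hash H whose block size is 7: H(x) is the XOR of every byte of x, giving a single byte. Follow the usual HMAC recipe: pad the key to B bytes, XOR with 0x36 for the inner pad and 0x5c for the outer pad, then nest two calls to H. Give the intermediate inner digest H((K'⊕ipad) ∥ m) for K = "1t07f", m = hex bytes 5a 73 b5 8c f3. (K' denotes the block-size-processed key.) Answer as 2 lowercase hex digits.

f1

Key "1t07f" = 31 74 30 37 66 is 5 bytes ≤ B = 7; zero-pad to 7 bytes: K' = 31 74 30 37 66 00 00.
K' ⊕ ipad = 07 42 06 01 50 36 36.
Inner input = 07 42 06 01 50 36 36 ∥ 5a 73 b5 8c f3.
Inner hash: XOR 07⊕42⊕06⊕01⊕50⊕36⊕36⊕5a⊕73⊕b5⊕8c⊕f3 = f1.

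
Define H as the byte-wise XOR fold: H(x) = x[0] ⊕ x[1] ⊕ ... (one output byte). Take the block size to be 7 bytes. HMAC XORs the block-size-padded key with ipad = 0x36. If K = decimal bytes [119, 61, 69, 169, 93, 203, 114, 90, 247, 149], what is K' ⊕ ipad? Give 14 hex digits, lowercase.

Key decimal bytes [119, 61, 69, 169, 93, 203, 114, 90, 247, 149] = 77 3d 45 a9 5d cb 72 5a f7 95 is 10 bytes > B = 7, so hash it first: H(key) = 7a, then zero-pad to 7 bytes: K' = 7a 00 00 00 00 00 00.
XOR each byte with 0x36: 7a⊕36=4c, 00⊕36=36, 00⊕36=36, 00⊕36=36, 00⊕36=36, 00⊕36=36, 00⊕36=36.

4c363636363636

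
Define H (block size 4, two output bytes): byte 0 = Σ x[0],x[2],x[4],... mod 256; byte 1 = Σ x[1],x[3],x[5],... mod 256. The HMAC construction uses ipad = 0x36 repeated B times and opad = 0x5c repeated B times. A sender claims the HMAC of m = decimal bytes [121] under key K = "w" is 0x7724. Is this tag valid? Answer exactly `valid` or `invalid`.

valid

Key "w" = 77 is 1 byte ≤ B = 4; zero-pad to 4 bytes: K' = 77 00 00 00.
K' ⊕ ipad = 41 36 36 36; K' ⊕ opad = 2b 5c 5c 5c.
Inner hash: even-index sum = 240 mod 256 = 240; odd-index sum = 108 mod 256 = 108 → f0 6c.
Outer hash (recomputed tag): even-index sum = 375 mod 256 = 119; odd-index sum = 292 mod 256 = 36 → 77 24.
Recomputed tag = 7724; claimed = 7724 → match.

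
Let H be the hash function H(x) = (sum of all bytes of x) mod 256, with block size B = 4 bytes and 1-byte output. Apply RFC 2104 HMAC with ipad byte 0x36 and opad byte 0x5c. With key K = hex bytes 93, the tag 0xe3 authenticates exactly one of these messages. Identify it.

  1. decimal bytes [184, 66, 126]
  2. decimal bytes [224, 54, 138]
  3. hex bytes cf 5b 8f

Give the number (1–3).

Key hex bytes 93 is 1 byte ≤ B = 4; zero-pad to 4 bytes: K' = 93 00 00 00.
K' ⊕ ipad = a5 36 36 36; K' ⊕ opad = cf 5c 5c 5c.
m1: inner = H(a5 36 36 36 b8 42 7e) = bf; tag = H(cf 5c 5c 5c bf) = a2
m2: inner = H(a5 36 36 36 e0 36 8a) = e7; tag = H(cf 5c 5c 5c e7) = ca
m3: inner = H(a5 36 36 36 cf 5b 8f) = 00; tag = H(cf 5c 5c 5c 00) = e3 ← matches

3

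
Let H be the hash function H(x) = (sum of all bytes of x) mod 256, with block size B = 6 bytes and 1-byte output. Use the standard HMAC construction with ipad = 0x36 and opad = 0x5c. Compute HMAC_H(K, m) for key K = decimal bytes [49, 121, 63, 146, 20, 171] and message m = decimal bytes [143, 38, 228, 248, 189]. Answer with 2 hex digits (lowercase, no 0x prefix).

Key decimal bytes [49, 121, 63, 146, 20, 171] = 31 79 3f 92 14 ab is exactly B = 6 bytes: K' = 31 79 3f 92 14 ab.
K' ⊕ ipad = 07 4f 09 a4 22 9d.  K' ⊕ opad = 6d 25 63 ce 48 f7.
Inner input = (K'⊕ipad) ∥ m = 07 4f 09 a4 22 9d ∥ 8f 26 e4 f8 bd.
Inner hash: sum = 7+79+9+164+34+157+143+38+228+248+189 = 1296; mod 256 = 16 → 10.
Outer input = (K'⊕opad) ∥ inner = 6d 25 63 ce 48 f7 ∥ 10.
Outer hash (tag): sum = 109+37+99+206+72+247+16 = 786; mod 256 = 18 → 12.

12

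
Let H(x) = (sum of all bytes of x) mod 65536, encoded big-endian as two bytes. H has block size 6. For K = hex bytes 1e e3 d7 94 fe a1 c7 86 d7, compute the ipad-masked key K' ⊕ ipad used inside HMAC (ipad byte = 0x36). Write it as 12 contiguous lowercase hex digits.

301936363636

Key hex bytes 1e e3 d7 94 fe a1 c7 86 d7 is 9 bytes > B = 6, so hash it first: H(key) = 06 2f, then zero-pad to 6 bytes: K' = 06 2f 00 00 00 00.
XOR each byte with 0x36: 06⊕36=30, 2f⊕36=19, 00⊕36=36, 00⊕36=36, 00⊕36=36, 00⊕36=36.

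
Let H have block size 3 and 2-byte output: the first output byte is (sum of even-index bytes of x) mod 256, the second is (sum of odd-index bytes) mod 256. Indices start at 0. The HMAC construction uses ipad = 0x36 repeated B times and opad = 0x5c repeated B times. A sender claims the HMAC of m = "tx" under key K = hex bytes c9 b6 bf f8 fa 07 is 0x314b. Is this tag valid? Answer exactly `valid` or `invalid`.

Key hex bytes c9 b6 bf f8 fa 07 is 6 bytes > B = 3, so hash it first: H(key) = 82 b5, then zero-pad to 3 bytes: K' = 82 b5 00.
K' ⊕ ipad = b4 83 36; K' ⊕ opad = de e9 5c.
Inner hash: even-index sum = 354 mod 256 = 98; odd-index sum = 247 mod 256 = 247 → 62 f7.
Outer hash (recomputed tag): even-index sum = 561 mod 256 = 49; odd-index sum = 331 mod 256 = 75 → 31 4b.
Recomputed tag = 314b; claimed = 314b → match.

valid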